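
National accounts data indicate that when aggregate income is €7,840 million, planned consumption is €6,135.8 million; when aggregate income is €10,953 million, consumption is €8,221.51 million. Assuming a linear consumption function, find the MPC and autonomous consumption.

MPC = 0.67; a = 883

MPC = ΔC/ΔY = (8221.51 − 6135.8)/(10953 − 7840) = 2085.71/3113 = 0.67
a = C − MPC·Y = 6135.8 − 0.67(7840) = 6135.8 − 5252.8 = 883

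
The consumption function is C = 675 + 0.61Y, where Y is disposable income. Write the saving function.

S = Y − C = Y − (675 + 0.61Y) = -675 + (1 − 0.61)Y

S = -675 + 0.39Y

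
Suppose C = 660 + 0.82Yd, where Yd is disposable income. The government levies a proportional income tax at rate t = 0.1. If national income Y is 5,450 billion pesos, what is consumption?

C = 4682.1

Yd = (1 − 0.1)(5450) = 0.9(5450) = 4905
C = 660 + 0.82(4905) = 660 + 4022.1 = 4682.1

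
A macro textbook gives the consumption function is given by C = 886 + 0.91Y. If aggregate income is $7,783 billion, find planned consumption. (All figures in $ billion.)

C = 886 + 0.91(7783) = 886 + 7082.53 = 7968.53

C = 7968.53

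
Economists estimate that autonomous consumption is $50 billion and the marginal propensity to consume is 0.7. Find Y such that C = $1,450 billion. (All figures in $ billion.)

50 + 0.7Y = 1450
0.7Y = 1400, so Y = 1400/0.7 = 2000

Y = 2000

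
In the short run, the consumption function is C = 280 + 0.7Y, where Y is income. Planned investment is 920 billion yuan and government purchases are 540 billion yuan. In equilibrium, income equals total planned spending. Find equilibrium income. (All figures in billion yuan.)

Y = C + I + G = 280 + 0.7Y + 920 + 540
Y − 0.7Y = 1740
0.3Y = 1740, so Y = 1740/0.3 = 5800

Y = 5800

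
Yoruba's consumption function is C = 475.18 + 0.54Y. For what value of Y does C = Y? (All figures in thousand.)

At break-even, C = Y: 475.18 + 0.54Y = Y
0.46Y = 475.18, so Y = 475.18/0.46 = 1033

Y = 1033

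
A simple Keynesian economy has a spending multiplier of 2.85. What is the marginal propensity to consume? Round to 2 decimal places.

k = 1/(1 − MPC), so 1 − MPC = 1/k = 1/2.85 = 0.3509
MPC = 1 − 0.3509 = 0.65

MPC = 0.65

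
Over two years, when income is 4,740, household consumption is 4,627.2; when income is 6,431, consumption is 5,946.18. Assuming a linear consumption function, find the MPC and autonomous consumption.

MPC = ΔC/ΔY = (5946.18 − 4627.2)/(6431 − 4740) = 1318.98/1691 = 0.78
a = C − MPC·Y = 4627.2 − 0.78(4740) = 4627.2 − 3697.2 = 930

MPC = 0.78; a = 930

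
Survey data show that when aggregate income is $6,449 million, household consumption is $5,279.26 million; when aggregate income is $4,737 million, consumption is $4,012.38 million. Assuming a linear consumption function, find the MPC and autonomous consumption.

MPC = 0.74; a = 507

MPC = ΔC/ΔY = (5279.26 − 4012.38)/(6449 − 4737) = 1266.88/1712 = 0.74
a = C − MPC·Y = 4012.38 − 0.74(4737) = 4012.38 − 3505.38 = 507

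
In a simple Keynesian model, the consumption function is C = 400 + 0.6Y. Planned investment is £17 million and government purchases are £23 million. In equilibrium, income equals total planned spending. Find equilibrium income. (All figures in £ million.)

Y = 1100

Y = C + I + G = 400 + 0.6Y + 17 + 23
Y − 0.6Y = 440
0.4Y = 440, so Y = 440/0.4 = 1100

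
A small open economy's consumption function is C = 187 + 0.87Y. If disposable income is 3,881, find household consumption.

C = 3563.47

C = 187 + 0.87(3881) = 187 + 3376.47 = 3563.47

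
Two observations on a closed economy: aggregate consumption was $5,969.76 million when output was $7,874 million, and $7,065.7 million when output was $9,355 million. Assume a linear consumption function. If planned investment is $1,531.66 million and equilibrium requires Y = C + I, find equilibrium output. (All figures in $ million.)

Y = 6441

MPC = (7065.7 − 5969.76)/(9355 − 7874) = 1095.94/1481 = 0.74
a = 5969.76 − 0.74(7874) = 143
Equilibrium: Y = 143 + 0.74Y + 1531.66
0.26Y = 1674.66, so Y = 1674.66/0.26 = 6441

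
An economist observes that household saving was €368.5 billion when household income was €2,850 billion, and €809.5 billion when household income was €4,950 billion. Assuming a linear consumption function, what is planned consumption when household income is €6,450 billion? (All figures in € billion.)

MPS = ΔS/ΔY = (809.5 − 368.5)/(4950 − 2850) = 441/2100 = 0.21
MPC = 1 − MPS = 0.79
Autonomous saving = 368.5 − 0.21(2850) = -230, so a = 230
C = 230 + 0.79(6450) = 230 + 5095.5 = 5325.5

C = 5325.5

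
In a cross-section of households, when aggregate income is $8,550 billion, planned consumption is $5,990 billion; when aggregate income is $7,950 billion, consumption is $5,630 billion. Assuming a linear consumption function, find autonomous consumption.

MPC = ΔC/ΔY = (5990 − 5630)/(8550 − 7950) = 360/600 = 0.6
a = C − MPC·Y = 5630 − 0.6(7950) = 5630 − 4770 = 860

a = 860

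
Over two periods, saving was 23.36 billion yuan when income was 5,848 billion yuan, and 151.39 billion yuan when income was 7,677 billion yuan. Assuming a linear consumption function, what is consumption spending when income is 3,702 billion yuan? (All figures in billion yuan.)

MPS = ΔS/ΔY = (151.39 − 23.36)/(7677 − 5848) = 128.03/1829 = 0.07
MPC = 1 − MPS = 0.93
Autonomous saving = 23.36 − 0.07(5848) = -386, so a = 386
C = 386 + 0.93(3702) = 386 + 3442.86 = 3828.86

C = 3828.86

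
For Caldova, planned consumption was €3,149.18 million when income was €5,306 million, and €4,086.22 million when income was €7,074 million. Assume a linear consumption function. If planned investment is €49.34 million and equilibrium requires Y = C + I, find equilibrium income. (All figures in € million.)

MPC = (4086.22 − 3149.18)/(7074 − 5306) = 937.04/1768 = 0.53
a = 3149.18 − 0.53(5306) = 337
Equilibrium: Y = 337 + 0.53Y + 49.34
0.47Y = 386.34, so Y = 386.34/0.47 = 822

Y = 822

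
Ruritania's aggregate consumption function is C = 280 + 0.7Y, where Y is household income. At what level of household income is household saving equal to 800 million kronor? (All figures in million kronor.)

Y = 3600

S = Y − C = -280 + 0.3Y
-280 + 0.3Y = 800, so 0.3Y = 1080 and Y = 3600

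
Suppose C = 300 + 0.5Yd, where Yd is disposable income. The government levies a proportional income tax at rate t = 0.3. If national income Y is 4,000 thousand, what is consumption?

Yd = (1 − 0.3)(4000) = 0.7(4000) = 2800
C = 300 + 0.5(2800) = 300 + 1400 = 1700

C = 1700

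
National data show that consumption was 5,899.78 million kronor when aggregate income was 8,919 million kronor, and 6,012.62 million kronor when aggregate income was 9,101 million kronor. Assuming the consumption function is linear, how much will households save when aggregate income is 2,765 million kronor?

S = 680.7

MPC = (6012.62 − 5899.78)/(9101 − 8919) = 112.84/182 = 0.62
a = 5899.78 − 0.62(8919) = 5899.78 − 5529.78 = 370
C = 370 + 0.62(2765) = 2084.3
S = 2765 − 2084.3 = 680.7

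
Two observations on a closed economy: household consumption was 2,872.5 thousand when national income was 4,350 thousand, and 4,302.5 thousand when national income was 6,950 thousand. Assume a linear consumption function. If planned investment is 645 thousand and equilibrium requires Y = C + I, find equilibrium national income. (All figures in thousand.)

MPC = (4302.5 − 2872.5)/(6950 − 4350) = 1430/2600 = 0.55
a = 2872.5 − 0.55(4350) = 480
Equilibrium: Y = 480 + 0.55Y + 645
0.45Y = 1125, so Y = 1125/0.45 = 2500

Y = 2500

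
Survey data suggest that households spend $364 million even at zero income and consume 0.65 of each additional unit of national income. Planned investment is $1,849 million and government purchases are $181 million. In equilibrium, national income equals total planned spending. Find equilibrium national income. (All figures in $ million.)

Y = C + I + G = 364 + 0.65Y + 1849 + 181
Y − 0.65Y = 2394
0.35Y = 2394, so Y = 2394/0.35 = 6840

Y = 6840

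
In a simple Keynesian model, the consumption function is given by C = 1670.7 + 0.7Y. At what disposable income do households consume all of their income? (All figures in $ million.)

At break-even, C = Y: 1670.7 + 0.7Y = Y
0.3Y = 1670.7, so Y = 1670.7/0.3 = 5569

Y = 5569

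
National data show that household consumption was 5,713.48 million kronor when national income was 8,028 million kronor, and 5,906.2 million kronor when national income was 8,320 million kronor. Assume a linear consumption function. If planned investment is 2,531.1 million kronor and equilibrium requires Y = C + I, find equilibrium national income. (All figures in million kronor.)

MPC = (5906.2 − 5713.48)/(8320 − 8028) = 192.72/292 = 0.66
a = 5713.48 − 0.66(8028) = 415
Equilibrium: Y = 415 + 0.66Y + 2531.1
0.34Y = 2946.1, so Y = 2946.1/0.34 = 8665

Y = 8665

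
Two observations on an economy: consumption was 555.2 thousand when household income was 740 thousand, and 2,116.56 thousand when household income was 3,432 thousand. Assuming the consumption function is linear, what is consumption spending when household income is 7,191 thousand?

C = 4296.78

MPC = (2116.56 − 555.2)/(3432 − 740) = 1561.36/2692 = 0.58
a = 555.2 − 0.58(740) = 555.2 − 429.2 = 126
C = 126 + 0.58(7191) = 126 + 4170.78 = 4296.78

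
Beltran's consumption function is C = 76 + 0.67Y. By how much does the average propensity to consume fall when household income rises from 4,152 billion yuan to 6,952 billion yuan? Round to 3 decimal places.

At Y = 4152: C = 76 + 0.67(4152) = 2857.84, APC = 2857.84/4152 = 0.6883
At Y = 6952: C = 4733.84, APC = 4733.84/6952 = 0.6809
Fall in APC = 0.6883 − 0.6809 = 0.0074 ≈ 0.007

ΔAPC = 0.007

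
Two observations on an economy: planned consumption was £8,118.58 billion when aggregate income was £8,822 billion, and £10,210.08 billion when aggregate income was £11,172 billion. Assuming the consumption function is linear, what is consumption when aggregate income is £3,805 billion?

C = 3653.45

MPC = (10210.08 − 8118.58)/(11172 − 8822) = 2091.5/2350 = 0.89
a = 8118.58 − 0.89(8822) = 8118.58 − 7851.58 = 267
C = 267 + 0.89(3805) = 267 + 3386.45 = 3653.45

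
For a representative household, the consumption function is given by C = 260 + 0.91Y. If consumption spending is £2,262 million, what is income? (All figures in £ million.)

260 + 0.91Y = 2262
0.91Y = 2002, so Y = 2002/0.91 = 2200

Y = 2200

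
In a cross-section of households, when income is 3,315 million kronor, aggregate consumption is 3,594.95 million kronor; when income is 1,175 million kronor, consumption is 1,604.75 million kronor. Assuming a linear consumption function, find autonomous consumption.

a = 512

MPC = ΔC/ΔY = (3594.95 − 1604.75)/(3315 − 1175) = 1990.2/2140 = 0.93
a = C − MPC·Y = 1604.75 − 0.93(1175) = 1604.75 − 1092.75 = 512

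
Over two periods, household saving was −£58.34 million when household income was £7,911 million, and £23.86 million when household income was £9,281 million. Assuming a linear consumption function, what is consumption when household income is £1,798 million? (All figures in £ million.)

C = 2223.12

MPS = ΔS/ΔY = (23.86 − (-58.34))/(9281 − 7911) = 82.2/1370 = 0.06
MPC = 1 − MPS = 0.94
Autonomous saving = -58.34 − 0.06(7911) = -533, so a = 533
C = 533 + 0.94(1798) = 533 + 1690.12 = 2223.12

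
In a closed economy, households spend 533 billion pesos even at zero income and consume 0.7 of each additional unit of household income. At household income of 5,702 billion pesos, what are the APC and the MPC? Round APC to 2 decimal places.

APC = 0.79; MPC = 0.7

MPC = 0.7 (the slope of the consumption function)
C = 533 + 0.7(5702) = 4524.4, so APC = 4524.4/5702 = 0.79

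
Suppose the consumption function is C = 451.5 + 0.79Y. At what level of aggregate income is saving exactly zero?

Y = 2150

At break-even, C = Y: 451.5 + 0.79Y = Y
0.21Y = 451.5, so Y = 451.5/0.21 = 2150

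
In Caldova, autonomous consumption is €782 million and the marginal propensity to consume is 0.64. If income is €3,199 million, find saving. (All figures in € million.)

S = 369.64

C = 782 + 0.64(3199) = 782 + 2047.36 = 2829.36
S = Y − C = 3199 − 2829.36 = 369.64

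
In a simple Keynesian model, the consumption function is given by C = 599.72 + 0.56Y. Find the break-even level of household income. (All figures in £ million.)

At break-even, C = Y: 599.72 + 0.56Y = Y
0.44Y = 599.72, so Y = 599.72/0.44 = 1363

Y = 1363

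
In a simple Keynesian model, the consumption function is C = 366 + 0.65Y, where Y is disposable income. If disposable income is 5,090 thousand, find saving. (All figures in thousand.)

C = 366 + 0.65(5090) = 366 + 3308.5 = 3674.5
S = Y − C = 5090 − 3674.5 = 1415.5

S = 1415.5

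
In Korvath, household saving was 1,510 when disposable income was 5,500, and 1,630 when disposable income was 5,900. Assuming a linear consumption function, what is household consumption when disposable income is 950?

MPS = ΔS/ΔY = (1630 − 1510)/(5900 − 5500) = 120/400 = 0.3
MPC = 1 − MPS = 0.7
Autonomous saving = 1510 − 0.3(5500) = -140, so a = 140
C = 140 + 0.7(950) = 140 + 665 = 805

C = 805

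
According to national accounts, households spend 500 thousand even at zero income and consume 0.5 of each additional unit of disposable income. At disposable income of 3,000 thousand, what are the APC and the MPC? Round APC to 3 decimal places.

APC = 0.667; MPC = 0.5

MPC = 0.5 (the slope of the consumption function)
C = 500 + 0.5(3000) = 2000, so APC = 2000/3000 = 0.667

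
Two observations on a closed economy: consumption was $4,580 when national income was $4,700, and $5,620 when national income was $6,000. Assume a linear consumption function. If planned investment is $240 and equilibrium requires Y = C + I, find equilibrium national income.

MPC = (5620 − 4580)/(6000 − 4700) = 1040/1300 = 0.8
a = 4580 − 0.8(4700) = 820
Equilibrium: Y = 820 + 0.8Y + 240
0.2Y = 1060, so Y = 1060/0.2 = 5300

Y = 5300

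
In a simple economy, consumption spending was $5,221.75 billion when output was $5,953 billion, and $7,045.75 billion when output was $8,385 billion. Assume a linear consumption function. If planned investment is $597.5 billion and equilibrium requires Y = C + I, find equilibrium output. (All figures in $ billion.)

Y = 5418

MPC = (7045.75 − 5221.75)/(8385 − 5953) = 1824/2432 = 0.75
a = 5221.75 − 0.75(5953) = 757
Equilibrium: Y = 757 + 0.75Y + 597.5
0.25Y = 1354.5, so Y = 1354.5/0.25 = 5418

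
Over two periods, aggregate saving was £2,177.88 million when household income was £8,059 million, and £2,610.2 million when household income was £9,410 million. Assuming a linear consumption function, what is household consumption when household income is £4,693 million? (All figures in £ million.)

MPS = ΔS/ΔY = (2610.2 − 2177.88)/(9410 − 8059) = 432.32/1351 = 0.32
MPC = 1 − MPS = 0.68
Autonomous saving = 2177.88 − 0.32(8059) = -401, so a = 401
C = 401 + 0.68(4693) = 401 + 3191.24 = 3592.24

C = 3592.24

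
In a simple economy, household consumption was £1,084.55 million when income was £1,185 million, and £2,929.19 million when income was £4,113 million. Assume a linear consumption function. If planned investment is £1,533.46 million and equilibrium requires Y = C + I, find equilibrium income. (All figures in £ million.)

MPC = (2929.19 − 1084.55)/(4113 − 1185) = 1844.64/2928 = 0.63
a = 1084.55 − 0.63(1185) = 338
Equilibrium: Y = 338 + 0.63Y + 1533.46
0.37Y = 1871.46, so Y = 1871.46/0.37 = 5058

Y = 5058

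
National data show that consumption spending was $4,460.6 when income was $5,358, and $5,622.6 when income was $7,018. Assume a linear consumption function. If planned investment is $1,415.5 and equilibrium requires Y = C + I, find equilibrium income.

Y = 7085

MPC = (5622.6 − 4460.6)/(7018 − 5358) = 1162/1660 = 0.7
a = 4460.6 − 0.7(5358) = 710
Equilibrium: Y = 710 + 0.7Y + 1415.5
0.3Y = 2125.5, so Y = 2125.5/0.3 = 7085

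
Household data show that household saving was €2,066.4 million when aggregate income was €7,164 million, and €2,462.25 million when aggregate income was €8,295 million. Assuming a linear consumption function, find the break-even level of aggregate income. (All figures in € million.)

MPS = ΔS/ΔY = (2462.25 − 2066.4)/(8295 − 7164) = 395.85/1131 = 0.35
MPC = 1 − MPS = 0.65
From S(7164) = 2066.4: −a + 0.35(7164) = 2066.4, so a = 2507.4 − 2066.4 = 441
Break-even (S = 0): Y = a/MPS = 441/0.35 = 1260

Y = 1260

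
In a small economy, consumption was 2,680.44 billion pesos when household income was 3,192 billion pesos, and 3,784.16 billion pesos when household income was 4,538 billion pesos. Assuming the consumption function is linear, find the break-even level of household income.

MPC = (3784.16 − 2680.44)/(4538 − 3192) = 1103.72/1346 = 0.82
a = 2680.44 − 0.82(3192) = 2680.44 − 2617.44 = 63
Break-even: Y = a/(1−MPC) = 63/0.18 = 350

Y = 350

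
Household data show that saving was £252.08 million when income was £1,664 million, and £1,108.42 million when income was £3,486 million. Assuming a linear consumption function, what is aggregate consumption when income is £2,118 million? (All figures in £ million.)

MPS = ΔS/ΔY = (1108.42 − 252.08)/(3486 − 1664) = 856.34/1822 = 0.47
MPC = 1 − MPS = 0.53
Autonomous saving = 252.08 − 0.47(1664) = -530, so a = 530
C = 530 + 0.53(2118) = 530 + 1122.54 = 1652.54

C = 1652.54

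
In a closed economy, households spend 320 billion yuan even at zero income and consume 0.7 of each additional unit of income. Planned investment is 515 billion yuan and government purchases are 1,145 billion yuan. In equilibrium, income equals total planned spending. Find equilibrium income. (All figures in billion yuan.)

Y = 6600

Y = C + I + G = 320 + 0.7Y + 515 + 1145
Y − 0.7Y = 1980
0.3Y = 1980, so Y = 1980/0.3 = 6600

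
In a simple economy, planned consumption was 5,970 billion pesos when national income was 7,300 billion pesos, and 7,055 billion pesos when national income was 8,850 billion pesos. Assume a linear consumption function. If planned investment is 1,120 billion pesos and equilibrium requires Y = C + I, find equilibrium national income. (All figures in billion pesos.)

Y = 6600

MPC = (7055 − 5970)/(8850 − 7300) = 1085/1550 = 0.7
a = 5970 − 0.7(7300) = 860
Equilibrium: Y = 860 + 0.7Y + 1120
0.3Y = 1980, so Y = 1980/0.3 = 6600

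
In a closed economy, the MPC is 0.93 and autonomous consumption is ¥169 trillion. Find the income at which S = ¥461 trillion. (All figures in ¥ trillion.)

Y = 9000

S = Y − C = -169 + 0.07Y
-169 + 0.07Y = 461, so 0.07Y = 630 and Y = 9000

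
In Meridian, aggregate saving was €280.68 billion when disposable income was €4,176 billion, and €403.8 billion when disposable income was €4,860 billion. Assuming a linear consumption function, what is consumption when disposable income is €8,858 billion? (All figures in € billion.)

C = 7734.56

MPS = ΔS/ΔY = (403.8 − 280.68)/(4860 − 4176) = 123.12/684 = 0.18
MPC = 1 − MPS = 0.82
Autonomous saving = 280.68 − 0.18(4176) = -471, so a = 471
C = 471 + 0.82(8858) = 471 + 7263.56 = 7734.56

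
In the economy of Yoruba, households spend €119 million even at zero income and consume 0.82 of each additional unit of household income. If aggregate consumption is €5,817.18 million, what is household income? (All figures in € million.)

119 + 0.82Y = 5817.18
0.82Y = 5698.18, so Y = 5698.18/0.82 = 6949

Y = 6949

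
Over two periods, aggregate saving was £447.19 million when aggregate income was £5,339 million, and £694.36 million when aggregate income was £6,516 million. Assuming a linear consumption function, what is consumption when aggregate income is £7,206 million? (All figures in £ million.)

MPS = ΔS/ΔY = (694.36 − 447.19)/(6516 − 5339) = 247.17/1177 = 0.21
MPC = 1 − MPS = 0.79
Autonomous saving = 447.19 − 0.21(5339) = -674, so a = 674
C = 674 + 0.79(7206) = 674 + 5692.74 = 6366.74

C = 6366.74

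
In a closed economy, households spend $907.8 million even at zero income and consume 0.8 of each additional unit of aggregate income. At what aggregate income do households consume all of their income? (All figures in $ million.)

Y = 4539

At break-even, C = Y: 907.8 + 0.8Y = Y
0.2Y = 907.8, so Y = 907.8/0.2 = 4539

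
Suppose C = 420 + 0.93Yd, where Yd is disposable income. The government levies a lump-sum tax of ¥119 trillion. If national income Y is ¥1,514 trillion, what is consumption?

C = 1717.35

Yd = Y − T = 1514 − 119 = 1395
C = 420 + 0.93(1395) = 420 + 1297.35 = 1717.35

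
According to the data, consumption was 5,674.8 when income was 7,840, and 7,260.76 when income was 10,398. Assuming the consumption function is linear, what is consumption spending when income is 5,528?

C = 4241.36

MPC = (7260.76 − 5674.8)/(10398 − 7840) = 1585.96/2558 = 0.62
a = 5674.8 − 0.62(7840) = 5674.8 − 4860.8 = 814
C = 814 + 0.62(5528) = 814 + 3427.36 = 4241.36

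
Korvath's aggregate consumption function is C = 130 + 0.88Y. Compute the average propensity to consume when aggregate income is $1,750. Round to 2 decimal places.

C = 130 + 0.88(1750) = 1670
APC = C/Y = 1670/1750 = 0.95

APC = 0.95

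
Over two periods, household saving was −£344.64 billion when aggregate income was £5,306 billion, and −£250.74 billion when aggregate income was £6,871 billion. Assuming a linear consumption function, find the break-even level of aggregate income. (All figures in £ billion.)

Y = 11050

MPS = ΔS/ΔY = (-250.74 − (-344.64))/(6871 − 5306) = 93.9/1565 = 0.06
MPC = 1 − MPS = 0.94
From S(5306) = -344.64: −a + 0.06(5306) = -344.64, so a = 318.36 − (-344.64) = 663
Break-even (S = 0): Y = a/MPS = 663/0.06 = 11050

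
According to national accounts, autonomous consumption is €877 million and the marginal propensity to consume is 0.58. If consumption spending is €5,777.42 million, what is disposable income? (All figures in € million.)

Y = 8449

877 + 0.58Y = 5777.42
0.58Y = 4900.42, so Y = 4900.42/0.58 = 8449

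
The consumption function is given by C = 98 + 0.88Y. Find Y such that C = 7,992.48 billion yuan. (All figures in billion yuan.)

Y = 8971

98 + 0.88Y = 7992.48
0.88Y = 7894.48, so Y = 7894.48/0.88 = 8971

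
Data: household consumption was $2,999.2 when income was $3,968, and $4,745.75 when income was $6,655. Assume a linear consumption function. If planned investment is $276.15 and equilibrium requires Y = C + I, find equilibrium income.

MPC = (4745.75 − 2999.2)/(6655 − 3968) = 1746.55/2687 = 0.65
a = 2999.2 − 0.65(3968) = 420
Equilibrium: Y = 420 + 0.65Y + 276.15
0.35Y = 696.15, so Y = 696.15/0.35 = 1989

Y = 1989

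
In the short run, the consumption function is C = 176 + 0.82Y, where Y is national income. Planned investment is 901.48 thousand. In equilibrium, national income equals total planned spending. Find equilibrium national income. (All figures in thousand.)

Y = 5986

Y = C + I = 176 + 0.82Y + 901.48
Y − 0.82Y = 1077.48
0.18Y = 1077.48, so Y = 1077.48/0.18 = 5986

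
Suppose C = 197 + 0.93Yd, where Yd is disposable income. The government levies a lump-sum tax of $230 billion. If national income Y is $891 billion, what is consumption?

Yd = Y − T = 891 − 230 = 661
C = 197 + 0.93(661) = 197 + 614.73 = 811.73

C = 811.73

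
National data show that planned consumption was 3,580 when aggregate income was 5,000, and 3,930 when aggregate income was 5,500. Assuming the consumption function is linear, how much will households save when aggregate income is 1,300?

MPC = (3930 − 3580)/(5500 − 5000) = 350/500 = 0.7
a = 3580 − 0.7(5000) = 3580 − 3500 = 80
C = 80 + 0.7(1300) = 990
S = 1300 − 990 = 310

S = 310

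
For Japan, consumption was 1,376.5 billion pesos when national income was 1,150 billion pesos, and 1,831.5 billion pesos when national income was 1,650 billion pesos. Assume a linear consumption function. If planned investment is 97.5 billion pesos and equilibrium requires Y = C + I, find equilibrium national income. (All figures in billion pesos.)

MPC = (1831.5 − 1376.5)/(1650 − 1150) = 455/500 = 0.91
a = 1376.5 − 0.91(1150) = 330
Equilibrium: Y = 330 + 0.91Y + 97.5
0.09Y = 427.5, so Y = 427.5/0.09 = 4750

Y = 4750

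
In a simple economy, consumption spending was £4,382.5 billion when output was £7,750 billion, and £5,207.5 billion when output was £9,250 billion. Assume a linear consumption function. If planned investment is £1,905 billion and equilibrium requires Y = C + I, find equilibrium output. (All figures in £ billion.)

Y = 4500

MPC = (5207.5 − 4382.5)/(9250 − 7750) = 825/1500 = 0.55
a = 4382.5 − 0.55(7750) = 120
Equilibrium: Y = 120 + 0.55Y + 1905
0.45Y = 2025, so Y = 2025/0.45 = 4500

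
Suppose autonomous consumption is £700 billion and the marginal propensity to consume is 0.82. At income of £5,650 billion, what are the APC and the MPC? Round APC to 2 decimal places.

APC = 0.94; MPC = 0.82

MPC = 0.82 (the slope of the consumption function)
C = 700 + 0.82(5650) = 5333, so APC = 5333/5650 = 0.94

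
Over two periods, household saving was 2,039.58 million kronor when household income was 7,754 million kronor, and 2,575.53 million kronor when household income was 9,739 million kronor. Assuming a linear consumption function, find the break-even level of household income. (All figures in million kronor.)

Y = 200

MPS = ΔS/ΔY = (2575.53 − 2039.58)/(9739 − 7754) = 535.95/1985 = 0.27
MPC = 1 − MPS = 0.73
From S(7754) = 2039.58: −a + 0.27(7754) = 2039.58, so a = 2093.58 − 2039.58 = 54
Break-even (S = 0): Y = a/MPS = 54/0.27 = 200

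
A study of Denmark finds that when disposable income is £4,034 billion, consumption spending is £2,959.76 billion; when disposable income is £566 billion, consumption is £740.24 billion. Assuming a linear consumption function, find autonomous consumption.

MPC = ΔC/ΔY = (2959.76 − 740.24)/(4034 − 566) = 2219.52/3468 = 0.64
a = C − MPC·Y = 740.24 − 0.64(566) = 740.24 − 362.24 = 378

a = 378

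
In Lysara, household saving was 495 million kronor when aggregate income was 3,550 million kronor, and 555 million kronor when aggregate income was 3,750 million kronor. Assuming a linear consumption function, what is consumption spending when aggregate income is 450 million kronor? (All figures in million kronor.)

MPS = ΔS/ΔY = (555 − 495)/(3750 − 3550) = 60/200 = 0.3
MPC = 1 − MPS = 0.7
Autonomous saving = 495 − 0.3(3550) = -570, so a = 570
C = 570 + 0.7(450) = 570 + 315 = 885

C = 885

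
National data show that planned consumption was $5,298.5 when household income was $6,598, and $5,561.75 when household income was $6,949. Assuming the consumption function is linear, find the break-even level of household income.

Y = 1400

MPC = (5561.75 − 5298.5)/(6949 − 6598) = 263.25/351 = 0.75
a = 5298.5 − 0.75(6598) = 5298.5 − 4948.5 = 350
Break-even: Y = a/(1−MPC) = 350/0.25 = 1400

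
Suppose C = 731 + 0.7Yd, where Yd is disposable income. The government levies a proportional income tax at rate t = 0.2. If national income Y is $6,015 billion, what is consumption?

C = 4099.4

Yd = (1 − 0.2)(6015) = 0.8(6015) = 4812
C = 731 + 0.7(4812) = 731 + 3368.4 = 4099.4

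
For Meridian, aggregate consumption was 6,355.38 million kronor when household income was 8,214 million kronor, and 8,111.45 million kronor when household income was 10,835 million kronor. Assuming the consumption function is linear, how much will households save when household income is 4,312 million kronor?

S = 570.96

MPC = (8111.45 − 6355.38)/(10835 − 8214) = 1756.07/2621 = 0.67
a = 6355.38 − 0.67(8214) = 6355.38 − 5503.38 = 852
C = 852 + 0.67(4312) = 3741.04
S = 4312 − 3741.04 = 570.96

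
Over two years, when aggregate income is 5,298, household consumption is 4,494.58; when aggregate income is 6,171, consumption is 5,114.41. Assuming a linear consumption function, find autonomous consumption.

MPC = ΔC/ΔY = (5114.41 − 4494.58)/(6171 − 5298) = 619.83/873 = 0.71
a = C − MPC·Y = 4494.58 − 0.71(5298) = 4494.58 − 3761.58 = 733

a = 733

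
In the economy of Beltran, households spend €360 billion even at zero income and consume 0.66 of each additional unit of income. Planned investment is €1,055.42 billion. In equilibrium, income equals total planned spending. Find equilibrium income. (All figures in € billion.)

Y = C + I = 360 + 0.66Y + 1055.42
Y − 0.66Y = 1415.42
0.34Y = 1415.42, so Y = 1415.42/0.34 = 4163

Y = 4163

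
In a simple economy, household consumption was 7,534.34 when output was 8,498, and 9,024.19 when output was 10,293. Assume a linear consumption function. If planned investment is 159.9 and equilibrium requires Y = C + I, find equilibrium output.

Y = 3770

MPC = (9024.19 − 7534.34)/(10293 − 8498) = 1489.85/1795 = 0.83
a = 7534.34 − 0.83(8498) = 481
Equilibrium: Y = 481 + 0.83Y + 159.9
0.17Y = 640.9, so Y = 640.9/0.17 = 3770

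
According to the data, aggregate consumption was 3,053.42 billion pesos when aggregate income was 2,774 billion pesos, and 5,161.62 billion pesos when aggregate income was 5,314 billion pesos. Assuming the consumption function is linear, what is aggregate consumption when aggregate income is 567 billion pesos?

MPC = (5161.62 − 3053.42)/(5314 − 2774) = 2108.2/2540 = 0.83
a = 3053.42 − 0.83(2774) = 3053.42 − 2302.42 = 751
C = 751 + 0.83(567) = 751 + 470.61 = 1221.61

C = 1221.61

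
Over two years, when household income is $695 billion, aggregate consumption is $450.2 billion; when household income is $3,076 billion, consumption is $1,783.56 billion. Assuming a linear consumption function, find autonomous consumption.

MPC = ΔC/ΔY = (1783.56 − 450.2)/(3076 − 695) = 1333.36/2381 = 0.56
a = C − MPC·Y = 450.2 − 0.56(695) = 450.2 − 389.2 = 61

a = 61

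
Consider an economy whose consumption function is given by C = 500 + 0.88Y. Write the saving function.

S = Y − C = Y − (500 + 0.88Y) = -500 + (1 − 0.88)Y

S = -500 + 0.12Y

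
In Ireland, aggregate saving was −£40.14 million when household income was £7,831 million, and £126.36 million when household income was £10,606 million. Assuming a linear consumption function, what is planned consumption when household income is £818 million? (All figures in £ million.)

MPS = ΔS/ΔY = (126.36 − (-40.14))/(10606 − 7831) = 166.5/2775 = 0.06
MPC = 1 − MPS = 0.94
Autonomous saving = -40.14 − 0.06(7831) = -510, so a = 510
C = 510 + 0.94(818) = 510 + 768.92 = 1278.92

C = 1278.92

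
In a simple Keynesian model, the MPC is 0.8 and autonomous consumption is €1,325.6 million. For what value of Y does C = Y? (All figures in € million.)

At break-even, C = Y: 1325.6 + 0.8Y = Y
0.2Y = 1325.6, so Y = 1325.6/0.2 = 6628

Y = 6628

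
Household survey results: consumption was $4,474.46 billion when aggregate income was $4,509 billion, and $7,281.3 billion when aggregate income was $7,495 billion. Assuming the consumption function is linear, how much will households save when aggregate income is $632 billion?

MPC = (7281.3 − 4474.46)/(7495 − 4509) = 2806.84/2986 = 0.94
a = 4474.46 − 0.94(4509) = 4474.46 − 4238.46 = 236
C = 236 + 0.94(632) = 830.08
S = 632 − 830.08 = -198.08

S = -198.08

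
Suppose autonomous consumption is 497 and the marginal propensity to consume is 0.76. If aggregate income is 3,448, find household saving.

S = 330.52

C = 497 + 0.76(3448) = 497 + 2620.48 = 3117.48
S = Y − C = 3448 − 3117.48 = 330.52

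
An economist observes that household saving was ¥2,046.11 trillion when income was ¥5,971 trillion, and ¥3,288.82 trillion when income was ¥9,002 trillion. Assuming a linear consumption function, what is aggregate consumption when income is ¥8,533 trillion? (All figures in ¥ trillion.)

MPS = ΔS/ΔY = (3288.82 − 2046.11)/(9002 − 5971) = 1242.71/3031 = 0.41
MPC = 1 − MPS = 0.59
Autonomous saving = 2046.11 − 0.41(5971) = -402, so a = 402
C = 402 + 0.59(8533) = 402 + 5034.47 = 5436.47

C = 5436.47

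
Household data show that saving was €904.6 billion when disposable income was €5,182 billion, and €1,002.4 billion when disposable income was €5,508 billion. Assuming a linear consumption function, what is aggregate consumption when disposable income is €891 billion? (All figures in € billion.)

C = 1273.7

MPS = ΔS/ΔY = (1002.4 − 904.6)/(5508 − 5182) = 97.8/326 = 0.3
MPC = 1 − MPS = 0.7
Autonomous saving = 904.6 − 0.3(5182) = -650, so a = 650
C = 650 + 0.7(891) = 650 + 623.7 = 1273.7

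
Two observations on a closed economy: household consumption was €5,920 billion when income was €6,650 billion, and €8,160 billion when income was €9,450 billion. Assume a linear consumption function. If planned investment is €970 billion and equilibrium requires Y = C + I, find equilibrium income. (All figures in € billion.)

MPC = (8160 − 5920)/(9450 − 6650) = 2240/2800 = 0.8
a = 5920 − 0.8(6650) = 600
Equilibrium: Y = 600 + 0.8Y + 970
0.2Y = 1570, so Y = 1570/0.2 = 7850

Y = 7850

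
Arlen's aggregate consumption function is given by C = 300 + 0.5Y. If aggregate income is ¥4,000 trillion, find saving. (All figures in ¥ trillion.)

C = 300 + 0.5(4000) = 300 + 2000 = 2300
S = Y − C = 4000 − 2300 = 1700

S = 1700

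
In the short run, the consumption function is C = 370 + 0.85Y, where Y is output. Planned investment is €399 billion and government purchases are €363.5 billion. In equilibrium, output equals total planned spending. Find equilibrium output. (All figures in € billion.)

Y = 7550

Y = C + I + G = 370 + 0.85Y + 399 + 363.5
Y − 0.85Y = 1132.5
0.15Y = 1132.5, so Y = 1132.5/0.15 = 7550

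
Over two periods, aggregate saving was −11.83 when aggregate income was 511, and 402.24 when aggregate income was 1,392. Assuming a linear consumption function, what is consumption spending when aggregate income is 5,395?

C = 3111.35

MPS = ΔS/ΔY = (402.24 − (-11.83))/(1392 − 511) = 414.07/881 = 0.47
MPC = 1 − MPS = 0.53
Autonomous saving = -11.83 − 0.47(511) = -252, so a = 252
C = 252 + 0.53(5395) = 252 + 2859.35 = 3111.35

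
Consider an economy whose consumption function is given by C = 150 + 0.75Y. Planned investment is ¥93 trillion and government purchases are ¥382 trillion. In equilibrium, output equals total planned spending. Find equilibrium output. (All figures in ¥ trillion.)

Y = C + I + G = 150 + 0.75Y + 93 + 382
Y − 0.75Y = 625
0.25Y = 625, so Y = 625/0.25 = 2500

Y = 2500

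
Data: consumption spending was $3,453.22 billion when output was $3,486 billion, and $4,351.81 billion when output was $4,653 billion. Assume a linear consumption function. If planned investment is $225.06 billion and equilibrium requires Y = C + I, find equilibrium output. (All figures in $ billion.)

Y = 4322

MPC = (4351.81 − 3453.22)/(4653 − 3486) = 898.59/1167 = 0.77
a = 3453.22 − 0.77(3486) = 769
Equilibrium: Y = 769 + 0.77Y + 225.06
0.23Y = 994.06, so Y = 994.06/0.23 = 4322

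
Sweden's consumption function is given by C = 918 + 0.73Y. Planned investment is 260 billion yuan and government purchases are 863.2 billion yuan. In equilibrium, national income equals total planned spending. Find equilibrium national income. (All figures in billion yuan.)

Y = 7560

Y = C + I + G = 918 + 0.73Y + 260 + 863.2
Y − 0.73Y = 2041.2
0.27Y = 2041.2, so Y = 2041.2/0.27 = 7560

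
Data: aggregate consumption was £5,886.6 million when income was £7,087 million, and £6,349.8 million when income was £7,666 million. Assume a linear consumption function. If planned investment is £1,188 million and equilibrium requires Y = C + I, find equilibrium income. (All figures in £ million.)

Y = 7025

MPC = (6349.8 − 5886.6)/(7666 − 7087) = 463.2/579 = 0.8
a = 5886.6 − 0.8(7087) = 217
Equilibrium: Y = 217 + 0.8Y + 1188
0.2Y = 1405, so Y = 1405/0.2 = 7025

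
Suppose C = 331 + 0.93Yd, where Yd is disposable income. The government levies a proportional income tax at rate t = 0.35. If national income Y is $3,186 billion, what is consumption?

C = 2256.937

Yd = (1 − 0.35)(3186) = 0.65(3186) = 2070.9
C = 331 + 0.93(2070.9) = 331 + 1925.937 = 2256.937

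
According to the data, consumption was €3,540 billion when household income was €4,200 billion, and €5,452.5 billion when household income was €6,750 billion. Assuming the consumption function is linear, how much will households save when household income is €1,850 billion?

S = 72.5

MPC = (5452.5 − 3540)/(6750 − 4200) = 1912.5/2550 = 0.75
a = 3540 − 0.75(4200) = 3540 − 3150 = 390
C = 390 + 0.75(1850) = 1777.5
S = 1850 − 1777.5 = 72.5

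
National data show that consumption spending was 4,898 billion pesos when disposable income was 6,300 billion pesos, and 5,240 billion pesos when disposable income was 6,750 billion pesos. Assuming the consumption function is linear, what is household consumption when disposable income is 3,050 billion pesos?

C = 2428

MPC = (5240 − 4898)/(6750 − 6300) = 342/450 = 0.76
a = 4898 − 0.76(6300) = 4898 − 4788 = 110
C = 110 + 0.76(3050) = 110 + 2318 = 2428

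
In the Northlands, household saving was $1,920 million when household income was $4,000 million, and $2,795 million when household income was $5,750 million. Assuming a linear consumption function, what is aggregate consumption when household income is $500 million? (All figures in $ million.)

MPS = ΔS/ΔY = (2795 − 1920)/(5750 − 4000) = 875/1750 = 0.5
MPC = 1 − MPS = 0.5
Autonomous saving = 1920 − 0.5(4000) = -80, so a = 80
C = 80 + 0.5(500) = 80 + 250 = 330

C = 330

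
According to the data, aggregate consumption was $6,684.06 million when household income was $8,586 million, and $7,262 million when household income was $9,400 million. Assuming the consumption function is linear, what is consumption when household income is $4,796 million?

C = 3993.16

MPC = (7262 − 6684.06)/(9400 − 8586) = 577.94/814 = 0.71
a = 6684.06 − 0.71(8586) = 6684.06 − 6096.06 = 588
C = 588 + 0.71(4796) = 588 + 3405.16 = 3993.16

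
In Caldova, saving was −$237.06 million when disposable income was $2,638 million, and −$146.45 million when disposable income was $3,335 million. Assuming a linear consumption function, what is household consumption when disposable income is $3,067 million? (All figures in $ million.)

C = 3248.29

MPS = ΔS/ΔY = (-146.45 − (-237.06))/(3335 − 2638) = 90.61/697 = 0.13
MPC = 1 − MPS = 0.87
Autonomous saving = -237.06 − 0.13(2638) = -580, so a = 580
C = 580 + 0.87(3067) = 580 + 2668.29 = 3248.29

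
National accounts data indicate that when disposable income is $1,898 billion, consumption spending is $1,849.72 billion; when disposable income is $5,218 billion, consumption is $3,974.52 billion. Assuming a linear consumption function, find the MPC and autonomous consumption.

MPC = 0.64; a = 635

MPC = ΔC/ΔY = (3974.52 − 1849.72)/(5218 − 1898) = 2124.8/3320 = 0.64
a = C − MPC·Y = 1849.72 − 0.64(1898) = 1849.72 − 1214.72 = 635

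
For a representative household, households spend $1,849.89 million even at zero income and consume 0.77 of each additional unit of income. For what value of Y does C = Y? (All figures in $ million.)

At break-even, C = Y: 1849.89 + 0.77Y = Y
0.23Y = 1849.89, so Y = 1849.89/0.23 = 8043

Y = 8043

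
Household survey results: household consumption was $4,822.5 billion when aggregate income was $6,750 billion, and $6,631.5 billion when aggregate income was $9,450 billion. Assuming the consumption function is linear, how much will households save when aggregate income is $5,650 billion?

MPC = (6631.5 − 4822.5)/(9450 − 6750) = 1809/2700 = 0.67
a = 4822.5 − 0.67(6750) = 4822.5 − 4522.5 = 300
C = 300 + 0.67(5650) = 4085.5
S = 5650 − 4085.5 = 1564.5

S = 1564.5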